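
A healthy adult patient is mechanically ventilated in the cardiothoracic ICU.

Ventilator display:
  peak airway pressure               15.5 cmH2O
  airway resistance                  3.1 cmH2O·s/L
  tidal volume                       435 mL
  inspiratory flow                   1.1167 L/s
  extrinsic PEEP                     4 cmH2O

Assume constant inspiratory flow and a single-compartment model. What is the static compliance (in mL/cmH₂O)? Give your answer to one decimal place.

Equation of motion (constant flow): PIP = Vt/C + R·V̇ + PEEP.
Vt/C = PIP − R·V̇ − PEEP = 15.5 − 3.1×1.1167 − 4 = 15.5 − 3.462 − 4 = 8.038 cmH2O.
C = Vt / 8.038 = 435 / 8.038 = 54.118 mL/cmH2O.

54.1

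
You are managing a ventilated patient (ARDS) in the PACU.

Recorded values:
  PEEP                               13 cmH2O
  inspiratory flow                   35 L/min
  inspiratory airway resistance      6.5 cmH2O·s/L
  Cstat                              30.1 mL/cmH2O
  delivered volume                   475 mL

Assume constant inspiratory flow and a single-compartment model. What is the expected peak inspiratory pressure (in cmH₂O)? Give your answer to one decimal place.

Flow: 35 L/min ÷ 60 = 0.5833 L/s.
Equation of motion (constant flow): PIP = Vt/C + R·V̇ + PEEP.
PIP = 475/30.1 + 6.5×0.5833 + 13 = 15.781 + 3.791 + 13 = 32.572 cmH2O.

32.6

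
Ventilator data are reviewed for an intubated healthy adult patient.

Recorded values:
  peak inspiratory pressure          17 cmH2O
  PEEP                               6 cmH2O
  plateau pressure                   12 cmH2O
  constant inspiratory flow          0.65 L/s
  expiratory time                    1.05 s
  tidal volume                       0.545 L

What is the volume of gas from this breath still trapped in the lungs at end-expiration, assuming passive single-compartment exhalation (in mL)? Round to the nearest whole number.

R = (PIP − Pplat)/V̇ = (17 − 12) / 0.65 = 5.0/0.65 = 7.692 cmH2O·s/L.
C = Vt/(Pplat − PEEP) = 545.0 / (12 − 6) = 545.0/6.0 = 90.833 mL/cmH2O.
τ = R × C = 7.692 × 0.09083 L/cmH2O = 0.6987 s.
Fraction remaining = e^(−Te/τ) = e^(−1.05/0.6987) = 0.2225.
Trapped volume = 545.0 × 0.2225 = 121.26 mL.

121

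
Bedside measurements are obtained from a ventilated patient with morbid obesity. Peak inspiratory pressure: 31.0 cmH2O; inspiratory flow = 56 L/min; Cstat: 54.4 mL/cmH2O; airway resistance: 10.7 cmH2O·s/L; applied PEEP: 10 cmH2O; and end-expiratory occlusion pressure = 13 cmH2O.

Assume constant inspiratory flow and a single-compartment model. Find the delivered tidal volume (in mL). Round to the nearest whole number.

Flow: 56 L/min ÷ 60 = 0.9333 L/s.
Total PEEP = 13 cmH2O (set 10 + intrinsic 3); this is the baseline alveolar pressure.
Equation of motion (constant flow): PIP = Vt/C + R·V̇ + PEEP.
Vt/C = PIP − R·V̇ − PEEP = 31.0 − 9.986 − 13 = 8.014 cmH2O.
Vt = C × 8.014 = 54.4 × 8.014 = 435.96 mL.

436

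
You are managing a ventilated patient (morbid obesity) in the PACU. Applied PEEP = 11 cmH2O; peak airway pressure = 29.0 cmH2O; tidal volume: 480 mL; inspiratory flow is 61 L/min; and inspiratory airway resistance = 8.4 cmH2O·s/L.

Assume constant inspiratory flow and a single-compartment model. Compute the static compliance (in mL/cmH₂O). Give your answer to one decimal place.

50.7

Flow: 61 L/min ÷ 60 = 1.0167 L/s.
Equation of motion (constant flow): PIP = Vt/C + R·V̇ + PEEP.
Vt/C = PIP − R·V̇ − PEEP = 29.0 − 8.4×1.0167 − 11 = 29.0 − 8.54 − 11 = 9.46 cmH2O.
C = Vt / 9.46 = 480 / 9.46 = 50.74 mL/cmH2O.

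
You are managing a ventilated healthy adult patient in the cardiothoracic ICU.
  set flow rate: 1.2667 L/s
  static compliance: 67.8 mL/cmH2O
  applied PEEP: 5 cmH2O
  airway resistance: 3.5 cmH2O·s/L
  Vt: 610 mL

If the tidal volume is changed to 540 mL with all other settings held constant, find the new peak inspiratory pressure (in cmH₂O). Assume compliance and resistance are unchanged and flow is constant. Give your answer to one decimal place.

PIP = Vt/C + R·V̇ + PEEP (constant-flow equation of motion).
Only the elastic term changes: ΔPIP = ΔVt / C = (540 − 610) / 67.8 = -1.032 cmH2O.
Original PIP = 610/67.8 + 3.5×1.2667 + 5 = 18.431 cmH2O; new PIP = 18.431 + (-1.032) = 17.399 cmH2O.

17.4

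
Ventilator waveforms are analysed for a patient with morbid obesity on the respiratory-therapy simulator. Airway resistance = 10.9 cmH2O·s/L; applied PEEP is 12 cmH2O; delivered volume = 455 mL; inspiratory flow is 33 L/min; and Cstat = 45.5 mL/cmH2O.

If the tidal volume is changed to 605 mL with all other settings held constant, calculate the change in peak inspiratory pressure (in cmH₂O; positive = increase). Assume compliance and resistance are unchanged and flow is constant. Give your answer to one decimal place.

3.3

PIP = Vt/C + R·V̇ + PEEP (constant-flow equation of motion).
Only the elastic term changes: ΔPIP = ΔVt / C = (605 − 455) / 45.5 = 3.297 cmH2O.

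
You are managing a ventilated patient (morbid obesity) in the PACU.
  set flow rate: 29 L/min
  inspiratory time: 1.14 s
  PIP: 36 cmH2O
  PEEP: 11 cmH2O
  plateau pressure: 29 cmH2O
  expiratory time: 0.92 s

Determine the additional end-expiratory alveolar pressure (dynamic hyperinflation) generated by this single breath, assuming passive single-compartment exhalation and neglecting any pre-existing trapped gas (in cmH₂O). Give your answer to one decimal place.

Flow: 29 L/min ÷ 60 = 0.4833 L/s.
Vt = flow × Ti = 0.4833 L/s × 1.14 s × 1000 mL/L = 550.96 mL.
R = (PIP − Pplat)/V̇ = (36 − 29) / 0.4833 = 7.0/0.4833 = 14.484 cmH2O·s/L.
C = Vt/(Pplat − PEEP) = 550.96 / (29 − 11) = 550.96/18.0 = 30.609 mL/cmH2O.
τ = R × C = 14.484 × 0.03061 L/cmH2O = 0.4434 s.
Fraction remaining = e^(−Te/τ) = e^(−0.92/0.4434) = 0.1256; trapped volume = 550.96 × 0.1256 = 69.201 mL.
Additional alveolar pressure from trapping ≈ V_trapped / C = 69.201 / 30.609 = 2.261 cmH2O.

2.3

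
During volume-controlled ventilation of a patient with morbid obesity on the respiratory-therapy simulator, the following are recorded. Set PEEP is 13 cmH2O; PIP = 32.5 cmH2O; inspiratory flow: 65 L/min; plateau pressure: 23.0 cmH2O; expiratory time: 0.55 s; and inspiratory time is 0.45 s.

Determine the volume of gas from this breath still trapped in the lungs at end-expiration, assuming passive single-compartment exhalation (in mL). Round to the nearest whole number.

Flow: 65 L/min ÷ 60 = 1.0833 L/s.
Vt = flow × Ti = 1.0833 L/s × 0.45 s × 1000 mL/L = 487.49 mL.
R = (PIP − Pplat)/V̇ = (32.5 − 23.0) / 1.0833 = 9.5/1.0833 = 8.77 cmH2O·s/L.
C = Vt/(Pplat − PEEP) = 487.49 / (23.0 − 13) = 487.49/10.0 = 48.749 mL/cmH2O.
τ = R × C = 8.77 × 0.04875 L/cmH2O = 0.4275 s.
Fraction remaining = e^(−Te/τ) = e^(−0.55/0.4275) = 0.2762.
Trapped volume = 487.49 × 0.2762 = 134.64 mL.

135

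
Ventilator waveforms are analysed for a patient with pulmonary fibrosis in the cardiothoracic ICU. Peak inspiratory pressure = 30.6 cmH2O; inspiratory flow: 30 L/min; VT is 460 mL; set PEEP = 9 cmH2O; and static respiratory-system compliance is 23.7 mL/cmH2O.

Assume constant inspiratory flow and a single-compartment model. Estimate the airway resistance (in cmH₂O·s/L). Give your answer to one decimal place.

4.4

Flow: 30 L/min ÷ 60 = 0.5 L/s.
Equation of motion (constant flow): PIP = Vt/C + R·V̇ + PEEP.
R·V̇ = PIP − Vt/C − PEEP = 30.6 − 460/23.7 − 9 = 30.6 − 19.409 − 9 = 2.191 cmH2O.
R = 2.191 / 0.5 = 4.382 cmH2O·s/L.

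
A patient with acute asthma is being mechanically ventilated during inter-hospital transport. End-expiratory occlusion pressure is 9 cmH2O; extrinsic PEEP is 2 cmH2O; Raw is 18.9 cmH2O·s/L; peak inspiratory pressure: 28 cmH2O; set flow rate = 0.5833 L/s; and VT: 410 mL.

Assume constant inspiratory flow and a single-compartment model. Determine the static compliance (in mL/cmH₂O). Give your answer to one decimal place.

51.4

Total PEEP = 9 cmH2O (set 2 + intrinsic 7); this is the baseline alveolar pressure.
Equation of motion (constant flow): PIP = Vt/C + R·V̇ + PEEP.
Vt/C = PIP − R·V̇ − PEEP = 28 − 18.9×0.5833 − 9 = 28 − 11.024 − 9 = 7.976 cmH2O.
C = Vt / 7.976 = 410 / 7.976 = 51.404 mL/cmH2O.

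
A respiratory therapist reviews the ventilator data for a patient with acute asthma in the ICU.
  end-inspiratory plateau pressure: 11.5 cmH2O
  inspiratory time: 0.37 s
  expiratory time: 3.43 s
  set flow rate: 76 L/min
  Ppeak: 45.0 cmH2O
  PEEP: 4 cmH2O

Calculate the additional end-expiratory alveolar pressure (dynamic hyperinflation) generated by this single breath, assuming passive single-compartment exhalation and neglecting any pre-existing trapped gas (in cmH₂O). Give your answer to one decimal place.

Flow: 76 L/min ÷ 60 = 1.2667 L/s.
Vt = flow × Ti = 1.2667 L/s × 0.37 s × 1000 mL/L = 468.68 mL.
R = (PIP − Pplat)/V̇ = (45.0 − 11.5) / 1.2667 = 33.5/1.2667 = 26.447 cmH2O·s/L.
C = Vt/(Pplat − PEEP) = 468.68 / (11.5 − 4) = 468.68/7.5 = 62.491 mL/cmH2O.
τ = R × C = 26.447 × 0.06249 L/cmH2O = 1.653 s.
Fraction remaining = e^(−Te/τ) = e^(−3.43/1.653) = 0.1256; trapped volume = 468.68 × 0.1256 = 58.866 mL.
Additional alveolar pressure from trapping ≈ V_trapped / C = 58.866 / 62.491 = 0.942 cmH2O.

0.9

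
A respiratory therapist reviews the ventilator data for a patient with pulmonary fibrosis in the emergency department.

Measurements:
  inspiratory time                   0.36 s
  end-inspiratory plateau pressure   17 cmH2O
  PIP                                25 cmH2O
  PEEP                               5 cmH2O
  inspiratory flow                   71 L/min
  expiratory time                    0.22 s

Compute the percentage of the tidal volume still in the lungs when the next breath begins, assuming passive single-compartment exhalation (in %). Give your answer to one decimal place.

40.0

Flow: 71 L/min ÷ 60 = 1.1833 L/s.
Vt = flow × Ti = 1.1833 L/s × 0.36 s × 1000 mL/L = 425.99 mL.
R = (PIP − Pplat)/V̇ = (25 − 17) / 1.1833 = 8.0/1.1833 = 6.761 cmH2O·s/L.
C = Vt/(Pplat − PEEP) = 425.99 / (17 − 5) = 425.99/12.0 = 35.499 mL/cmH2O.
τ = R × C = 6.761 × 0.0355 L/cmH2O = 0.24 s.
Fraction remaining at end-expiration = e^(−Te/τ) = e^(−0.22/0.24) = 0.3998 → 39.98%.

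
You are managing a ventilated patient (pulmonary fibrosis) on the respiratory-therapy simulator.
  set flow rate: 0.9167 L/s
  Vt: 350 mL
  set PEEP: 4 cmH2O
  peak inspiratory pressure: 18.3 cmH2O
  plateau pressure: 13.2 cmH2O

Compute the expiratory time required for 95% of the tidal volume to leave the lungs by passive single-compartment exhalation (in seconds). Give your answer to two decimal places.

R = (PIP − Pplat)/V̇ = (18.3 − 13.2) / 0.9167 = 5.1/0.9167 = 5.563 cmH2O·s/L.
C = Vt/(Pplat − PEEP) = 350.0 / (13.2 − 4) = 350.0/9.2 = 38.043 mL/cmH2O.
τ = R × C = 5.563 × 0.03804 L/cmH2O = 0.2116 s.
t = −τ·ln(1 − 0.95) = −0.2116·ln(0.05) = 0.6339 s.

0.63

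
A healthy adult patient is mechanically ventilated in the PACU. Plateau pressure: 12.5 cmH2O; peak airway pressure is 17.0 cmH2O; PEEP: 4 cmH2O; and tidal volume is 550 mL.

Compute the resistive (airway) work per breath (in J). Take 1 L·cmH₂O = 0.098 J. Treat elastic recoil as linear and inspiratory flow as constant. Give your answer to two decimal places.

With constant inspiratory flow the resistive pressure is constant at PIP − Pplat = 17.0 − 12.5 = 4.5 cmH2O, so resistive work = 4.5 × 0.550 = 2.475 L·cmH2O.
× 0.098 J/(L·cmH2O) → 0.2426 J.

0.24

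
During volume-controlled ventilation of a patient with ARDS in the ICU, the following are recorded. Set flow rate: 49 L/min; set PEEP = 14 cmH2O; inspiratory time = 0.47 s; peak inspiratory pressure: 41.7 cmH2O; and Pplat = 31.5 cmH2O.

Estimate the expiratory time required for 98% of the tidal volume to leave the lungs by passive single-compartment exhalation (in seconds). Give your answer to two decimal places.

1.07

Flow: 49 L/min ÷ 60 = 0.8167 L/s.
Vt = flow × Ti = 0.8167 L/s × 0.47 s × 1000 mL/L = 383.85 mL.
R = (PIP − Pplat)/V̇ = (41.7 − 31.5) / 0.8167 = 10.2/0.8167 = 12.489 cmH2O·s/L.
C = Vt/(Pplat − PEEP) = 383.85 / (31.5 − 14) = 383.85/17.5 = 21.934 mL/cmH2O.
τ = R × C = 12.489 × 0.02193 L/cmH2O = 0.2739 s.
t = −τ·ln(1 − 0.98) = −0.2739·ln(0.02) = 1.072 s.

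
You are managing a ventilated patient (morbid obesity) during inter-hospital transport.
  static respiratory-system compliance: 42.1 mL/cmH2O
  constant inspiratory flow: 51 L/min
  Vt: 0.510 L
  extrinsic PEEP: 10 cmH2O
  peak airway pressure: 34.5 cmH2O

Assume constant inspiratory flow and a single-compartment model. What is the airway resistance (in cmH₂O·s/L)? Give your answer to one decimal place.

Flow: 51 L/min ÷ 60 = 0.85 L/s.
Equation of motion (constant flow): PIP = Vt/C + R·V̇ + PEEP.
R·V̇ = PIP − Vt/C − PEEP = 34.5 − 510/42.1 − 10 = 34.5 − 12.114 − 10 = 12.386 cmH2O.
R = 12.386 / 0.85 = 14.572 cmH2O·s/L.

14.6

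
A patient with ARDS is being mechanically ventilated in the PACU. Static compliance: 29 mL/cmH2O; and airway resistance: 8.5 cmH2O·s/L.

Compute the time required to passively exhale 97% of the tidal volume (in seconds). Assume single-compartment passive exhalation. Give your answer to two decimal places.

τ = R × C = 8.5 × 29 mL/cmH2O = 8.5 × 0.029 L/cmH2O = 0.2465 s.
Exhaled fraction f = 1 − e^(−t/τ) → t = −τ·ln(1 − f) = −0.2465·ln(0.03) = 0.8644 s.

0.86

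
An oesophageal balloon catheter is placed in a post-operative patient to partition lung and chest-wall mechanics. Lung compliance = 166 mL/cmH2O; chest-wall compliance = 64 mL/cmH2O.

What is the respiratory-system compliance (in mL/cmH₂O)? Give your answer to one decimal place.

46.2

Lung and chest wall are elastances in series: 1/Crs = 1/CL + 1/Ccw.
1/Crs = 1/166 + 1/64 = 0.02165.
Crs = 46.189 mL/cmH2O.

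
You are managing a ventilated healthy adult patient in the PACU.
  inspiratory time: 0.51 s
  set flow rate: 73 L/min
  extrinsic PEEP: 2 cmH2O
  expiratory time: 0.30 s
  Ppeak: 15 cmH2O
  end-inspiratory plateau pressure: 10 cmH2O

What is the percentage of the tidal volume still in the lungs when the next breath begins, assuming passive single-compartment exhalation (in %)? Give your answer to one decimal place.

39.0

Flow: 73 L/min ÷ 60 = 1.2167 L/s.
Vt = flow × Ti = 1.2167 L/s × 0.51 s × 1000 mL/L = 620.52 mL.
R = (PIP − Pplat)/V̇ = (15 − 10) / 1.2167 = 5.0/1.2167 = 4.109 cmH2O·s/L.
C = Vt/(Pplat − PEEP) = 620.52 / (10 − 2) = 620.52/8.0 = 77.565 mL/cmH2O.
τ = R × C = 4.109 × 0.07757 L/cmH2O = 0.3187 s.
Fraction remaining at end-expiration = e^(−Te/τ) = e^(−0.30/0.3187) = 0.3901 → 39.01%.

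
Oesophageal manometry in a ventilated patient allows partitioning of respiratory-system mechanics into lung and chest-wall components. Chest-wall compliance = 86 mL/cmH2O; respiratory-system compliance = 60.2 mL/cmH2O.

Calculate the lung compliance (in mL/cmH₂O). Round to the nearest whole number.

201

1/CL = 1/Crs − 1/Ccw.
1/CL = 1/60.2 − 1/86 = 0.004983.
CL = 200.68 mL/cmH2O.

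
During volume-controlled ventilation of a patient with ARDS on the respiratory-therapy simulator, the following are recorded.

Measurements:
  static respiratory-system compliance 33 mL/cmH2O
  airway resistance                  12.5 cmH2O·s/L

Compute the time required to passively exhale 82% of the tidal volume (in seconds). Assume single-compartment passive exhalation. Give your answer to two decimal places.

0.71

τ = R × C = 12.5 × 33 mL/cmH2O = 12.5 × 0.033 L/cmH2O = 0.4125 s.
Exhaled fraction f = 1 − e^(−t/τ) → t = −τ·ln(1 − f) = −0.4125·ln(0.18) = 0.7074 s.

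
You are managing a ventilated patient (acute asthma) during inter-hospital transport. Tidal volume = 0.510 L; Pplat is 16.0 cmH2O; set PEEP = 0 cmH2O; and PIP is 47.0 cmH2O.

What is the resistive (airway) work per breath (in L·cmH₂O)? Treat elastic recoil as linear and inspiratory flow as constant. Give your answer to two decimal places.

With constant inspiratory flow the resistive pressure is constant at PIP − Pplat = 47.0 − 16.0 = 31.0 cmH2O, so resistive work = 31.0 × 0.510 = 15.81 L·cmH2O.

15.81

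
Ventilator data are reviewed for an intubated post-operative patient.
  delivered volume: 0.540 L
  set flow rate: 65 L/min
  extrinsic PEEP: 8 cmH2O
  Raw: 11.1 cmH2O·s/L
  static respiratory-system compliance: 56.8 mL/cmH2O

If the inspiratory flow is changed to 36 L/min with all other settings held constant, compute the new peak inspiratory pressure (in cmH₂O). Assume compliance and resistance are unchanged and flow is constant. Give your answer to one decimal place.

Flow: 65 L/min ÷ 60 = 1.0833 L/s.
New flow: 36 L/min ÷ 60 = 0.6 L/s.
PIP = Vt/C + R·V̇ + PEEP (constant-flow equation of motion).
Only the resistive term changes: ΔPIP = R × ΔV̇ = 11.1 × (0.6 − 1.0833) = 11.1 × -0.4833 = -5.365 cmH2O.
Original PIP = 540/56.8 + 11.1×1.0833 + 8 = 29.532 cmH2O; new PIP = 29.532 + (-5.365) = 24.167 cmH2O.

24.2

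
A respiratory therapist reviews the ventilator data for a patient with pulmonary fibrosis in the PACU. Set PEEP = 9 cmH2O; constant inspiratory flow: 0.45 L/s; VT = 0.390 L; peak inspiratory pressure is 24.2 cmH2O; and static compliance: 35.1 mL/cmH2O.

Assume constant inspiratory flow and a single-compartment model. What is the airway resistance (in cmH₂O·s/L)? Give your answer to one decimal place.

Equation of motion (constant flow): PIP = Vt/C + R·V̇ + PEEP.
R·V̇ = PIP − Vt/C − PEEP = 24.2 − 390/35.1 − 9 = 24.2 − 11.111 − 9 = 4.089 cmH2O.
R = 4.089 / 0.45 = 9.087 cmH2O·s/L.

9.1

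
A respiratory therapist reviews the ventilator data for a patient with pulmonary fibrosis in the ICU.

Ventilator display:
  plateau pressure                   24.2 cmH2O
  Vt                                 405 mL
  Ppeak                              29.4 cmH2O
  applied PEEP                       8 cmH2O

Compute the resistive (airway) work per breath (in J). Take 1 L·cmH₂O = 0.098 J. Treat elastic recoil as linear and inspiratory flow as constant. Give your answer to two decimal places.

With constant inspiratory flow the resistive pressure is constant at PIP − Pplat = 29.4 − 24.2 = 5.2 cmH2O, so resistive work = 5.2 × 0.405 = 2.106 L·cmH2O.
× 0.098 J/(L·cmH2O) → 0.2064 J.

0.21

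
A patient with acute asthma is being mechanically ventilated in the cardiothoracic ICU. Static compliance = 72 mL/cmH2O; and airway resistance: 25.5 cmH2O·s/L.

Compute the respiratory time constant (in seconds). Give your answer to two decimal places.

1.84

τ = R × C = 25.5 × 72 mL/cmH2O = 25.5 × 0.072 L/cmH2O = 1.836 s.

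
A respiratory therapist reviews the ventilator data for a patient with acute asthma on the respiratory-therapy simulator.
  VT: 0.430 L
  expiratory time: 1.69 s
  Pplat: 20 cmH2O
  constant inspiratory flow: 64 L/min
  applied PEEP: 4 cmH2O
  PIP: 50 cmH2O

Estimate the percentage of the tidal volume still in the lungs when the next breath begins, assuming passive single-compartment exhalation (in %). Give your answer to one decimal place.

Flow: 64 L/min ÷ 60 = 1.0667 L/s.
R = (PIP − Pplat)/V̇ = (50 − 20) / 1.0667 = 30.0/1.0667 = 28.124 cmH2O·s/L.
C = Vt/(Pplat − PEEP) = 430.0 / (20 − 4) = 430.0/16.0 = 26.875 mL/cmH2O.
τ = R × C = 28.124 × 0.02688 L/cmH2O = 0.756 s.
Fraction remaining at end-expiration = e^(−Te/τ) = e^(−1.69/0.756) = 0.1069 → 10.69%.

10.7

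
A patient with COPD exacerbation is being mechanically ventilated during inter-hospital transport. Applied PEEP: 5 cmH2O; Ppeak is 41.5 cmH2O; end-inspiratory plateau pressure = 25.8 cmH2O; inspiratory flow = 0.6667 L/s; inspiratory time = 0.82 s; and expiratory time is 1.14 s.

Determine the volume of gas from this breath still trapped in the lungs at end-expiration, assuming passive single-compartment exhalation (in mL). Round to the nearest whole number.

Vt = flow × Ti = 0.6667 L/s × 0.82 s × 1000 mL/L = 546.69 mL.
R = (PIP − Pplat)/V̇ = (41.5 − 25.8) / 0.6667 = 15.7/0.6667 = 23.549 cmH2O·s/L.
C = Vt/(Pplat − PEEP) = 546.69 / (25.8 − 5) = 546.69/20.8 = 26.283 mL/cmH2O.
τ = R × C = 23.549 × 0.02628 L/cmH2O = 0.6189 s.
Fraction remaining = e^(−Te/τ) = e^(−1.14/0.6189) = 0.1585.
Trapped volume = 546.69 × 0.1585 = 86.65 mL.

87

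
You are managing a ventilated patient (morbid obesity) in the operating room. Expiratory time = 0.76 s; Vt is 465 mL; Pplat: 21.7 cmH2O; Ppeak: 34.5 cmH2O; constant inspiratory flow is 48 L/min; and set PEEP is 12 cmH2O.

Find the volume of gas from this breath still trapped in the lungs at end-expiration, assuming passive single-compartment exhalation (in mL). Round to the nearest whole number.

173

Flow: 48 L/min ÷ 60 = 0.8 L/s.
R = (PIP − Pplat)/V̇ = (34.5 − 21.7) / 0.8 = 12.8/0.8 = 16.0 cmH2O·s/L.
C = Vt/(Pplat − PEEP) = 465.0 / (21.7 − 12) = 465.0/9.7 = 47.938 mL/cmH2O.
τ = R × C = 16.0 × 0.04794 L/cmH2O = 0.767 s.
Fraction remaining = e^(−Te/τ) = e^(−0.76/0.767) = 0.3713.
Trapped volume = 465.0 × 0.3713 = 172.65 mL.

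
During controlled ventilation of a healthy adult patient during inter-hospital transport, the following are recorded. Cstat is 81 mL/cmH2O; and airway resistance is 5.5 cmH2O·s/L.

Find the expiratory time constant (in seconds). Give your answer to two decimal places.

τ = R × C = 5.5 × 81 mL/cmH2O = 5.5 × 0.081 L/cmH2O = 0.4455 s.

0.45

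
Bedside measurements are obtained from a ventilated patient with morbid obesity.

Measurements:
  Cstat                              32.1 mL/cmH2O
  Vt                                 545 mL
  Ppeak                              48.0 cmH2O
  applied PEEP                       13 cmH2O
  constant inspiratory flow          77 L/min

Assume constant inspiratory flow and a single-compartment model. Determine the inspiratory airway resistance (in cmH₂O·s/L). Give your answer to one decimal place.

14.0

Flow: 77 L/min ÷ 60 = 1.2833 L/s.
Equation of motion (constant flow): PIP = Vt/C + R·V̇ + PEEP.
R·V̇ = PIP − Vt/C − PEEP = 48.0 − 545/32.1 − 13 = 48.0 − 16.978 − 13 = 18.022 cmH2O.
R = 18.022 / 1.2833 = 14.043 cmH2O·s/L.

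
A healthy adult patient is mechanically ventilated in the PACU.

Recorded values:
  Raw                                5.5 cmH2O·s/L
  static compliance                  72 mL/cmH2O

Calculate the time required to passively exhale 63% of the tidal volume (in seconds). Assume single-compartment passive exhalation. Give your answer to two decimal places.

0.39

τ = R × C = 5.5 × 72 mL/cmH2O = 5.5 × 0.072 L/cmH2O = 0.396 s.
Exhaled fraction f = 1 − e^(−t/τ) → t = −τ·ln(1 − f) = −0.396·ln(0.37) = 0.3937 s.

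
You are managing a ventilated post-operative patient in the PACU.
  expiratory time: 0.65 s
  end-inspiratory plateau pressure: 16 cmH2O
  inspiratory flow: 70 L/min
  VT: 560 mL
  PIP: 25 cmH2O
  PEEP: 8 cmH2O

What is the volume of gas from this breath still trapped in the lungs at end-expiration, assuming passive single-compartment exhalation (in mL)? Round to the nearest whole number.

Flow: 70 L/min ÷ 60 = 1.1667 L/s.
R = (PIP − Pplat)/V̇ = (25 − 16) / 1.1667 = 9.0/1.1667 = 7.714 cmH2O·s/L.
C = Vt/(Pplat − PEEP) = 560.0 / (16 − 8) = 560.0/8.0 = 70.0 mL/cmH2O.
τ = R × C = 7.714 × 0.07 L/cmH2O = 0.54 s.
Fraction remaining = e^(−Te/τ) = e^(−0.65/0.54) = 0.3001.
Trapped volume = 560.0 × 0.3001 = 168.06 mL.

168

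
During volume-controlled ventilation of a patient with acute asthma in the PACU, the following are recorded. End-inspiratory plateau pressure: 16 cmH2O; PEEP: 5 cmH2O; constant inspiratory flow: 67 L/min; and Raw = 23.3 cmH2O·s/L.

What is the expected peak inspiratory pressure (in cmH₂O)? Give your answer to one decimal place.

42.0

Flow: 67 L/min ÷ 60 = 1.1167 L/s.
PIP = Pplat + Raw × flow = 16 + 23.3 × 1.1167 = 16 + 26.019 = 42.019 cmH2O.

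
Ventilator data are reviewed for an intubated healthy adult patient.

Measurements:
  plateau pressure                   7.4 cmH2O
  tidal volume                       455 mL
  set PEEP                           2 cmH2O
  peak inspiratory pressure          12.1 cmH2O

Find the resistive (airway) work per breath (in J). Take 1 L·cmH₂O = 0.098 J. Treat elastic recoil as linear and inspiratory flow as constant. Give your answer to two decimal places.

0.21

With constant inspiratory flow the resistive pressure is constant at PIP − Pplat = 12.1 − 7.4 = 4.7 cmH2O, so resistive work = 4.7 × 0.455 = 2.139 L·cmH2O.
× 0.098 J/(L·cmH2O) → 0.2096 J.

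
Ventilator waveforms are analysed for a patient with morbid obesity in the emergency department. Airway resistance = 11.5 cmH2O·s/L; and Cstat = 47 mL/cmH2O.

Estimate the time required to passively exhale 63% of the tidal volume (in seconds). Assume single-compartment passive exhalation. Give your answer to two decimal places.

0.54

τ = R × C = 11.5 × 47 mL/cmH2O = 11.5 × 0.047 L/cmH2O = 0.5405 s.
Exhaled fraction f = 1 − e^(−t/τ) → t = −τ·ln(1 − f) = −0.5405·ln(0.37) = 0.5374 s.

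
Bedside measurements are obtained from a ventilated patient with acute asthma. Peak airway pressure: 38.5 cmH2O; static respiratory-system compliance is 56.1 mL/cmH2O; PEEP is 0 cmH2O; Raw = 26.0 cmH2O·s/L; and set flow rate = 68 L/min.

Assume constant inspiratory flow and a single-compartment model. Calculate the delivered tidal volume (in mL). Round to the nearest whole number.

Flow: 68 L/min ÷ 60 = 1.1333 L/s.
Equation of motion (constant flow): PIP = Vt/C + R·V̇ + PEEP.
Vt/C = PIP − R·V̇ − PEEP = 38.5 − 29.466 − 0 = 9.034 cmH2O.
Vt = C × 9.034 = 56.1 × 9.034 = 506.81 mL.

507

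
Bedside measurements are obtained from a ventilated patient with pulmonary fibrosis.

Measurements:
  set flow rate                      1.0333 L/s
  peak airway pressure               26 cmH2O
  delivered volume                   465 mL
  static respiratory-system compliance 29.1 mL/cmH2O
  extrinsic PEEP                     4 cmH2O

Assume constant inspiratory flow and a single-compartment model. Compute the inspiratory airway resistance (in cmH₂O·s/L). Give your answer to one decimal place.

Equation of motion (constant flow): PIP = Vt/C + R·V̇ + PEEP.
R·V̇ = PIP − Vt/C − PEEP = 26 − 465/29.1 − 4 = 26 − 15.979 − 4 = 6.021 cmH2O.
R = 6.021 / 1.0333 = 5.827 cmH2O·s/L.

5.8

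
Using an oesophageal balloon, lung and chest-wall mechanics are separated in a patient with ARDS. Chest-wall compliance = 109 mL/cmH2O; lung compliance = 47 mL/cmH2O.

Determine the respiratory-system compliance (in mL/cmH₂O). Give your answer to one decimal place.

32.8

Lung and chest wall are elastances in series: 1/Crs = 1/CL + 1/Ccw.
1/Crs = 1/47 + 1/109 = 0.03045.
Crs = 32.841 mL/cmH2O.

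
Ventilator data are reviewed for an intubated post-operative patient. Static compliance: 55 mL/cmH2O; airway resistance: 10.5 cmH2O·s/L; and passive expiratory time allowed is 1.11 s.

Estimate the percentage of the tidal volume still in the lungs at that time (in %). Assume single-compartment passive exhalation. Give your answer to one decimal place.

14.6

τ = R × C = 10.5 × 55 mL/cmH2O = 10.5 × 0.055 L/cmH2O = 0.5775 s.
Passive exhalation: V(t)/V₀ = e^(−t/τ) = e^(−1.11/0.5775) = 0.1463.
Fraction remaining = 0.1463 → 14.63%.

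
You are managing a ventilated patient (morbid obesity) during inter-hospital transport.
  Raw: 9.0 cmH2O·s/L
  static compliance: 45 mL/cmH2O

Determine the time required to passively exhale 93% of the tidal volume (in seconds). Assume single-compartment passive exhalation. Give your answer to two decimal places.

1.08

τ = R × C = 9.0 × 45 mL/cmH2O = 9.0 × 0.045 L/cmH2O = 0.405 s.
Exhaled fraction f = 1 − e^(−t/τ) → t = −τ·ln(1 − f) = −0.405·ln(0.07) = 1.077 s.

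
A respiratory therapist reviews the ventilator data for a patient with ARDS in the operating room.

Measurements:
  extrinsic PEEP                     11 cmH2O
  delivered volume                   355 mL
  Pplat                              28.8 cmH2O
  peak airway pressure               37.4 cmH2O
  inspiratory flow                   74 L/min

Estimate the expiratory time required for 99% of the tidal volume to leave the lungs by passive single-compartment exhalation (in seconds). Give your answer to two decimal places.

0.64

Flow: 74 L/min ÷ 60 = 1.2333 L/s.
R = (PIP − Pplat)/V̇ = (37.4 − 28.8) / 1.2333 = 8.6/1.2333 = 6.973 cmH2O·s/L.
C = Vt/(Pplat − PEEP) = 355.0 / (28.8 − 11) = 355.0/17.8 = 19.944 mL/cmH2O.
τ = R × C = 6.973 × 0.01994 L/cmH2O = 0.139 s.
t = −τ·ln(1 − 0.99) = −0.139·ln(0.01) = 0.6401 s.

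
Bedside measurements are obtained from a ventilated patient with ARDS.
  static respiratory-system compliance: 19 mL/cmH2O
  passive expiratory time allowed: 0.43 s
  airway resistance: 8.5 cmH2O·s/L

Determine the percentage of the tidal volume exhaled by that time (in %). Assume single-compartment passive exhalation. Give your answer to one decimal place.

τ = R × C = 8.5 × 19 mL/cmH2O = 8.5 × 0.019 L/cmH2O = 0.1615 s.
Passive exhalation: V(t)/V₀ = e^(−t/τ) = e^(−0.43/0.1615) = 0.06977.
Fraction exhaled = 1 − 0.06977 = 0.9302 → 93.02%.

93.0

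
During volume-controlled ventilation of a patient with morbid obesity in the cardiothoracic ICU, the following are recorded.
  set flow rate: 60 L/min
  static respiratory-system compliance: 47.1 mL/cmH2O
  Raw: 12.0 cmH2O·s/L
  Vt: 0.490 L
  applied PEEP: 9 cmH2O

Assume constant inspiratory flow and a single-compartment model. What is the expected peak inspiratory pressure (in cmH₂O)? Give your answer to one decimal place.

Flow: 60 L/min ÷ 60 = 1 L/s.
Equation of motion (constant flow): PIP = Vt/C + R·V̇ + PEEP.
PIP = 490/47.1 + 12.0×1 + 9 = 10.403 + 12.0 + 9 = 31.403 cmH2O.

31.4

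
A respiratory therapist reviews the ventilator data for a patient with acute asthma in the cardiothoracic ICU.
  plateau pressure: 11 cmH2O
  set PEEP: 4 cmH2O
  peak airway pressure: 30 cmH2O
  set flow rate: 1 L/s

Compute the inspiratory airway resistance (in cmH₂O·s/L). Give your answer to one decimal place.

Raw = (PIP − Pplat) / flow = (30 − 11) / 1 = 19.0 / 1 = 19.0 cmH2O·s/L.

19.0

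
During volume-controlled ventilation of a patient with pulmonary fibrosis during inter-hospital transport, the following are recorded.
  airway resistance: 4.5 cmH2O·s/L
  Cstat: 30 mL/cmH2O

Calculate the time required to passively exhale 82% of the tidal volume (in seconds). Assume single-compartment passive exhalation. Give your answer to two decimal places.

τ = R × C = 4.5 × 30 mL/cmH2O = 4.5 × 0.030 L/cmH2O = 0.135 s.
Exhaled fraction f = 1 − e^(−t/τ) → t = −τ·ln(1 − f) = −0.135·ln(0.18) = 0.2315 s.

0.23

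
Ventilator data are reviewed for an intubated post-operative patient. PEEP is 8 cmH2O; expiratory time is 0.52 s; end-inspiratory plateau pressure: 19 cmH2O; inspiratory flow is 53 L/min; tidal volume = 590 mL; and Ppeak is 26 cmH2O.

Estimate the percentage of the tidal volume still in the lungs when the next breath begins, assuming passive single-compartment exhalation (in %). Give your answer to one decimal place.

29.4

Flow: 53 L/min ÷ 60 = 0.8833 L/s.
R = (PIP − Pplat)/V̇ = (26 − 19) / 0.8833 = 7.0/0.8833 = 7.925 cmH2O·s/L.
C = Vt/(Pplat − PEEP) = 590.0 / (19 − 8) = 590.0/11.0 = 53.636 mL/cmH2O.
τ = R × C = 7.925 × 0.05364 L/cmH2O = 0.4251 s.
Fraction remaining at end-expiration = e^(−Te/τ) = e^(−0.52/0.4251) = 0.2943 → 29.43%.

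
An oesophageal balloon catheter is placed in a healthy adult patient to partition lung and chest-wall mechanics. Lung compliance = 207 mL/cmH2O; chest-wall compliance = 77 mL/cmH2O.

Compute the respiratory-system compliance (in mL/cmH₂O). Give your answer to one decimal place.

56.1

Lung and chest wall are elastances in series: 1/Crs = 1/CL + 1/Ccw.
1/Crs = 1/207 + 1/77 = 0.01782.
Crs = 56.117 mL/cmH2O.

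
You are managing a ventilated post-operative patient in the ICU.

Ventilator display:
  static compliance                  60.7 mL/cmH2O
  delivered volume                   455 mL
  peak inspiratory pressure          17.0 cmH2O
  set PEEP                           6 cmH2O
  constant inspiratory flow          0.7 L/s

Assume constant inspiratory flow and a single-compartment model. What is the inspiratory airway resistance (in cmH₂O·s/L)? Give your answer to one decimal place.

5.0

Equation of motion (constant flow): PIP = Vt/C + R·V̇ + PEEP.
R·V̇ = PIP − Vt/C − PEEP = 17.0 − 455/60.7 − 6 = 17.0 − 7.496 − 6 = 3.504 cmH2O.
R = 3.504 / 0.7 = 5.006 cmH2O·s/L.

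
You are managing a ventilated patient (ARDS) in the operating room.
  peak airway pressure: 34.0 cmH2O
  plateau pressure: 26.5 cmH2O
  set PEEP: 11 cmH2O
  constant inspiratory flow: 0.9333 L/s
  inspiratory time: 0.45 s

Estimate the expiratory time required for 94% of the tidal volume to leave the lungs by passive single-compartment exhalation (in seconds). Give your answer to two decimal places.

Vt = flow × Ti = 0.9333 L/s × 0.45 s × 1000 mL/L = 419.99 mL.
R = (PIP − Pplat)/V̇ = (34.0 − 26.5) / 0.9333 = 7.5/0.9333 = 8.036 cmH2O·s/L.
C = Vt/(Pplat − PEEP) = 419.99 / (26.5 − 11) = 419.99/15.5 = 27.096 mL/cmH2O.
τ = R × C = 8.036 × 0.0271 L/cmH2O = 0.2178 s.
t = −τ·ln(1 − 0.94) = −0.2178·ln(0.06) = 0.6128 s.

0.61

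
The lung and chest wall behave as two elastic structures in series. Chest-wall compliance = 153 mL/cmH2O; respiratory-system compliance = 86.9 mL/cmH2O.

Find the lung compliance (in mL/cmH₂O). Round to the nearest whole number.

201

1/CL = 1/Crs − 1/Ccw.
1/CL = 1/86.9 − 1/153 = 0.004972.
CL = 201.13 mL/cmH2O.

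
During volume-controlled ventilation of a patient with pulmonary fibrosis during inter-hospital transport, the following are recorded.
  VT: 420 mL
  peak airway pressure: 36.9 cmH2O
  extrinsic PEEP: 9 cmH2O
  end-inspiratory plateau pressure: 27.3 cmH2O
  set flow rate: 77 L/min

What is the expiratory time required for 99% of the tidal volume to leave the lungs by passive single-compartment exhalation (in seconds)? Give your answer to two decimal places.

0.79

Flow: 77 L/min ÷ 60 = 1.2833 L/s.
R = (PIP − Pplat)/V̇ = (36.9 − 27.3) / 1.2833 = 9.6/1.2833 = 7.481 cmH2O·s/L.
C = Vt/(Pplat − PEEP) = 420.0 / (27.3 − 9) = 420.0/18.3 = 22.951 mL/cmH2O.
τ = R × C = 7.481 × 0.02295 L/cmH2O = 0.1717 s.
t = −τ·ln(1 − 0.99) = −0.1717·ln(0.01) = 0.7907 s.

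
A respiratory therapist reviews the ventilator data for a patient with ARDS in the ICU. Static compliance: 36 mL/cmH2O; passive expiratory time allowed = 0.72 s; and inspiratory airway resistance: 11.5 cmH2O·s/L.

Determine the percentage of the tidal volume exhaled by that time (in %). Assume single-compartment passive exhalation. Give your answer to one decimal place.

82.4

τ = R × C = 11.5 × 36 mL/cmH2O = 11.5 × 0.036 L/cmH2O = 0.414 s.
Passive exhalation: V(t)/V₀ = e^(−t/τ) = e^(−0.72/0.414) = 0.1757.
Fraction exhaled = 1 − 0.1757 = 0.8243 → 82.43%.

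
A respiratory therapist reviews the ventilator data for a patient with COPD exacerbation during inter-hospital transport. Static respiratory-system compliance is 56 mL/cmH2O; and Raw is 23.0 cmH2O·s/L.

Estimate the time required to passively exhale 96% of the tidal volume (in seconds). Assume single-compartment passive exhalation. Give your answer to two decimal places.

τ = R × C = 23.0 × 56 mL/cmH2O = 23.0 × 0.056 L/cmH2O = 1.288 s.
Exhaled fraction f = 1 − e^(−t/τ) → t = −τ·ln(1 − f) = −1.288·ln(0.04) = 4.146 s.

4.15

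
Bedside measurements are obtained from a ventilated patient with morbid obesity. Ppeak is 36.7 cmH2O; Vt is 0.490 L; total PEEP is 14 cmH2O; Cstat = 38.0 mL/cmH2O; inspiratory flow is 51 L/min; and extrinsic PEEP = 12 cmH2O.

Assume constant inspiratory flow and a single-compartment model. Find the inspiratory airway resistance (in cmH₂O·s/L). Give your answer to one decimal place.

11.5

Flow: 51 L/min ÷ 60 = 0.85 L/s.
Total PEEP = 14 cmH2O (set 12 + intrinsic 2); this is the baseline alveolar pressure.
Equation of motion (constant flow): PIP = Vt/C + R·V̇ + PEEP.
R·V̇ = PIP − Vt/C − PEEP = 36.7 − 490/38.0 − 14 = 36.7 − 12.895 − 14 = 9.805 cmH2O.
R = 9.805 / 0.85 = 11.535 cmH2O·s/L.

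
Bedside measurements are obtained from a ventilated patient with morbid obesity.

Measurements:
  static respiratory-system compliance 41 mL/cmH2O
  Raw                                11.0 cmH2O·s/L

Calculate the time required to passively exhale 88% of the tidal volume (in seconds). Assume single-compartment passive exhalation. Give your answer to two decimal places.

0.96

τ = R × C = 11.0 × 41 mL/cmH2O = 11.0 × 0.041 L/cmH2O = 0.451 s.
Exhaled fraction f = 1 − e^(−t/τ) → t = −τ·ln(1 − f) = −0.451·ln(0.12) = 0.9562 s.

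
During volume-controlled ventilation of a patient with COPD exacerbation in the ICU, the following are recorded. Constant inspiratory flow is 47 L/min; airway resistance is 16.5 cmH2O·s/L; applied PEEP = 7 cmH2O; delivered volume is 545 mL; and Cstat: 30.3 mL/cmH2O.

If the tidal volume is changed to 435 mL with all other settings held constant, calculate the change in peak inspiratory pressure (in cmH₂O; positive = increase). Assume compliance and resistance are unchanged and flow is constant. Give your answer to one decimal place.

-3.6

PIP = Vt/C + R·V̇ + PEEP (constant-flow equation of motion).
Only the elastic term changes: ΔPIP = ΔVt / C = (435 − 545) / 30.3 = -3.63 cmH2O.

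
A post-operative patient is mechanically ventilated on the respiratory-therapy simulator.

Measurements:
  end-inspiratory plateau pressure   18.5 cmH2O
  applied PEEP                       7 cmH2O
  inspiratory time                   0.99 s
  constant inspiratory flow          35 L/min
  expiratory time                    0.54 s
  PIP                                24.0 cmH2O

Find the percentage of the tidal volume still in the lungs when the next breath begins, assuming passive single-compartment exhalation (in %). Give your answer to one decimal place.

32.0

Flow: 35 L/min ÷ 60 = 0.5833 L/s.
Vt = flow × Ti = 0.5833 L/s × 0.99 s × 1000 mL/L = 577.47 mL.
R = (PIP − Pplat)/V̇ = (24.0 − 18.5) / 0.5833 = 5.5/0.5833 = 9.429 cmH2O·s/L.
C = Vt/(Pplat − PEEP) = 577.47 / (18.5 − 7) = 577.47/11.5 = 50.215 mL/cmH2O.
τ = R × C = 9.429 × 0.05022 L/cmH2O = 0.4735 s.
Fraction remaining at end-expiration = e^(−Te/τ) = e^(−0.54/0.4735) = 0.3197 → 31.97%.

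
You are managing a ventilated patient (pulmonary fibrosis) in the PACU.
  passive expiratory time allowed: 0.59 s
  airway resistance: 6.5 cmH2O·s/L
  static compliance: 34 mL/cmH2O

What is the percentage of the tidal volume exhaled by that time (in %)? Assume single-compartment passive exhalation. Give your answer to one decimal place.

93.1

τ = R × C = 6.5 × 34 mL/cmH2O = 6.5 × 0.034 L/cmH2O = 0.221 s.
Passive exhalation: V(t)/V₀ = e^(−t/τ) = e^(−0.59/0.221) = 0.06927.
Fraction exhaled = 1 − 0.06927 = 0.9307 → 93.07%.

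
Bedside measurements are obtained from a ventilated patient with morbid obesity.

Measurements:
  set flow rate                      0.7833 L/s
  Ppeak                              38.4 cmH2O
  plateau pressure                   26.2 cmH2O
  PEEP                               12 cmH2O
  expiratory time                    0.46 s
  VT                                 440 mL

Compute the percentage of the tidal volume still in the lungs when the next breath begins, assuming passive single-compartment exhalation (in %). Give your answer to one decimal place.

R = (PIP − Pplat)/V̇ = (38.4 − 26.2) / 0.7833 = 12.2/0.7833 = 15.575 cmH2O·s/L.
C = Vt/(Pplat − PEEP) = 440.0 / (26.2 − 12) = 440.0/14.2 = 30.986 mL/cmH2O.
τ = R × C = 15.575 × 0.03099 L/cmH2O = 0.4827 s.
Fraction remaining at end-expiration = e^(−Te/τ) = e^(−0.46/0.4827) = 0.3856 → 38.56%.

38.6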